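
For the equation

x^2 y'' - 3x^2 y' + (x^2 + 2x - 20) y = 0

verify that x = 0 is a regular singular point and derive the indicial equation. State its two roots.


Divide by x^2 to reach normal form y'' + P_1(x) y' + P_2(x) y = 0 with P_1(x) = -3 and P_2(x) = 1 + 2/x - 20/x^2.
x = 0 is a singular point because the y-coefficient 1 + 2/x - 20/x^2 has a pole at x = 0.
It is a regular singular point because x P_1(x) = p(x) = -3x and x^2 P_2(x) = q(x) = x^2 + 2x - 20 are polynomials, hence analytic at x = 0.
p(0) = 0,  q(0) = -20.
Indicial equation: r(r-1) + p(0) r + q(0) = 0, i.e. r^2 + (p(0) - 1) r + q(0) = 0, i.e. r^2 - 1 r - 20 = 0.
Discriminant: (-1)^2 - 4(-20) = 81, so r = (1 ± 9)/2.
Solving: r_1 = 5, r_2 = -4.

indicial: r^2 - 1 r - 20 = 0; roots r_1 = 5, r_2 = -4


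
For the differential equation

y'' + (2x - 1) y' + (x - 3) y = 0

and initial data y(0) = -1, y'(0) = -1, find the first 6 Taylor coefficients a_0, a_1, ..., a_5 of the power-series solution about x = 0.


Ansatz: y(x) = sum_{n>=0} a_n x^n, so y'(x) = sum_{n>=1} n a_n x^(n-1) and y''(x) = sum_{n>=2} n(n-1) a_n x^(n-2).
Substitute into P(x) y'' + Q(x) y' + R(x) y = 0 with P(x) = 1, Q(x) = 2x - 1, R(x) = x - 3, and match powers of x.
Initial conditions: a_0 = -1, a_1 = -1.
Setting the coefficient of each power of x to zero and solving order by order (substituting the coefficients already found):
  x^0: 2 a_2 - a_1 - 3 a_0 = 0  ->  2 a_2 = a_1 + 3 a_0 = -4  ->  a_2 = -2
  x^1: 6 a_3 - 2 a_2 - a_1 + a_0 = 0  ->  6 a_3 = 2 a_2 + a_1 - a_0 = -4  ->  a_3 = -2/3
  x^2: 12 a_4 - 3 a_3 + a_2 + a_1 = 0  ->  12 a_4 = 3 a_3 - a_2 - a_1 = 1  ->  a_4 = 1/12
  x^3: 20 a_5 - 4 a_4 + 3 a_3 + a_2 = 0  ->  20 a_5 = 4 a_4 - 3 a_3 - a_2 = 13/3  ->  a_5 = 13/60
Truncated series: y(x) = -1 - x - 2 x^2 - (2/3) x^3 + (1/12) x^4 + (13/60) x^5 + O(x^6).

a_0 = -1; a_1 = -1; a_2 = -2; a_3 = -2/3; a_4 = 1/12; a_5 = 13/60


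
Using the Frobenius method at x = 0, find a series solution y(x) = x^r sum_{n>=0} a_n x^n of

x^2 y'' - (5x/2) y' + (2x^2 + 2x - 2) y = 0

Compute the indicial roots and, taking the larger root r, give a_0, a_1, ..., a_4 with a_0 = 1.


Write in Frobenius form y'' + (p(x)/x) y' + (q(x)/x^2) y = 0:
  p(x) = -5/2,  q(x) = 2x^2 + 2x - 2.
Indicial equation: r(r-1) + (-5/2) r + (-2) = 0 -> roots r_1 = 4, r_2 = -1/2.
Take r = r_1 = 4. Let y(x) = x^r sum_{n>=0} a_n x^n with a_0 = 1.
Substitute y = x^r sum a_n x^n and match x^{r+n}. The recurrence is
  D(n) a_n + 2 a_{n-1} + 2 a_{n-2} = 0,  where D(n) = (r+n)(r+n-1) + (-5/2)(r+n) + (-2).
  a_n = [-2 a_{n-1} - 2 a_{n-2}] / D(n).
Since the indicial polynomial factors as (r - r_1)(r - r_2), D(n) = (r_1 + n - r_1)(r_1 + n - r_2) = n(n + 9/2).
Evaluating step by step (a_0 = 1):
  n = 1: D(1) = 1(1 + 9/2) = 11/2; numerator = -2(1) = -2; a_1 = (-2)/(11/2) = -4/11
  n = 2: D(2) = 2(2 + 9/2) = 13; numerator = -2(-4/11) - 2(1) = -14/11; a_2 = (-14/11)/(13) = -14/143
  n = 3: D(3) = 3(3 + 9/2) = 45/2; numerator = -2(-14/143) - 2(-4/11) = 12/13; a_3 = (12/13)/(45/2) = 8/195
  n = 4: D(4) = 4(4 + 9/2) = 34; numerator = -2(8/195) - 2(-14/143) = 244/2145; a_4 = (244/2145)/(34) = 122/36465

r = 4; a_0 = 1; a_1 = -4/11; a_2 = -14/143; a_3 = 8/195; a_4 = 122/36465


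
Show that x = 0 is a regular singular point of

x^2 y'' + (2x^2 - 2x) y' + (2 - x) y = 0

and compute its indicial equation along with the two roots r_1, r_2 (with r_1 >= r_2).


Divide by x^2 to reach normal form y'' + P_1(x) y' + P_2(x) y = 0 with P_1(x) = 2 - 2/x and P_2(x) = -1/x + 2/x^2.
x = 0 is a singular point because the y'-coefficient 2 - 2/x has a pole at x = 0 and the y-coefficient -1/x + 2/x^2 has a pole at x = 0.
It is a regular singular point because x P_1(x) = p(x) = 2x - 2 and x^2 P_2(x) = q(x) = 2 - x are polynomials, hence analytic at x = 0.
p(0) = -2,  q(0) = 2.
Indicial equation: r(r-1) + p(0) r + q(0) = 0, i.e. r^2 + (p(0) - 1) r + q(0) = 0, i.e. r^2 - 3 r + 2 = 0.
Discriminant: (-3)^2 - 4(2) = 1, so r = (3 ± 1)/2.
Solving: r_1 = 2, r_2 = 1.

indicial: r^2 - 3 r + 2 = 0; roots r_1 = 2, r_2 = 1


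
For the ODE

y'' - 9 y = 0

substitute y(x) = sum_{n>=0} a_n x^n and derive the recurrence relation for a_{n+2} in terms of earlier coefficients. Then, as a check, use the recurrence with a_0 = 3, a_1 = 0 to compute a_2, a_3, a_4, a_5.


Substitute y = sum_n a_n x^n into y'' + (const) y = 0.
y''(x) = sum_{n>=0} (n+2)(n+1) a_{n+2} x^n.
The ODE becomes sum_n [(n+2)(n+1) a_{n+2} - 9 a_n] x^n = 0.
Setting each coefficient to zero gives the recurrence:
  (n+2)(n+1) a_{n+2} - 9 a_n = 0,
  a_{n+2} = 9 / ((n+1)(n+2)) a_n.

Check with a_0 = 3, a_1 = 0 (apply the recurrence for n = 0, 1, 2, 3): a_0 = 3, a_1 = 0, a_2 = 27/2, a_3 = 0, a_4 = 81/8, a_5 = 0.

a_{n+2} = 9/((n+1)(n+2)) * a_n; check: a_0 = 3, a_1 = 0, a_2 = 27/2, a_3 = 0, a_4 = 81/8, a_5 = 0


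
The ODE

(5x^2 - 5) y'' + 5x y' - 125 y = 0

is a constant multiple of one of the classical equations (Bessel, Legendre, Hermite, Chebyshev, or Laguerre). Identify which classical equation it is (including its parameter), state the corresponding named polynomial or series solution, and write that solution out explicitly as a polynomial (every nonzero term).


All three coefficients share the factor -5; dividing through by -5 gives  (1 - x^2) y'' - x y' + 25 y = 0.
This matches the Chebyshev equation (1 - x^2) y'' - x y' + n^2 y = 0 (note the -x y' term, not -2x y') with n^2 = 25, so n = 5; the polynomial solution is T_5(x).
With y = sum_k a_k x^k, matching x^k gives (k+2)(k+1) a_{k+2} = (k^2 - n^2) a_k = (k - 5)(k + 5) a_k. The right side vanishes at k = 5, so the series with the parity of 5 terminates at degree 5.
Standard normalization: leading coefficient of T_n is 2^(n-1), so a_5 = 2^4 = 16. Work downward with a_k = (k+1)(k+2) a_{k+2} / ((k - 5)(k + 5)):
  a_3 = (4)(5)(16) / ((3 - 5)(3 + 5)) = 320/(-16) = -20
  a_1 = (2)(3)(-20) / ((1 - 5)(1 + 5)) = -120/(-24) = 5
Hence T_5(x) = 16 x^5 - 20 x^3 + 5 x.

T_5(x); series = 16 x^5 - 20 x^3 + 5 x


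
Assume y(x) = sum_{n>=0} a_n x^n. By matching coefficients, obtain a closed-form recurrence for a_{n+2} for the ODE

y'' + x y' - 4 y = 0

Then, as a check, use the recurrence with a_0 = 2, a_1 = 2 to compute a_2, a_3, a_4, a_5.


Substitute y = sum_n a_n x^n.
y''(x) has coefficient (n+2)(n+1) a_{n+2} at x^n;
x y'(x) has coefficient n a_n at x^n (shift);
-4 y(x) has coefficient -4 a_n at x^n.
Matching x^n: (n+2)(n+1) a_{n+2} + (n - 4) a_n = 0.
Thus a_{n+2} = (-n + 4) / ((n+1)(n+2)) * a_n.

Check with a_0 = 2, a_1 = 2 (apply the recurrence for n = 0, 1, 2, 3): a_0 = 2, a_1 = 2, a_2 = 4, a_3 = 1, a_4 = 2/3, a_5 = 1/20.

a_(n+2) = (-n + 4) / ((n+1)(n+2)) * a_n; check: a_0 = 2, a_1 = 2, a_2 = 4, a_3 = 1, a_4 = 2/3, a_5 = 1/20


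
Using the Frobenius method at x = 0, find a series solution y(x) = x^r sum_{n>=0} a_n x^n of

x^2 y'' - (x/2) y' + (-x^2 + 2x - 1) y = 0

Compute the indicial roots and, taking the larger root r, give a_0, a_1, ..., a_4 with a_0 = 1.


Write in Frobenius form y'' + (p(x)/x) y' + (q(x)/x^2) y = 0:
  p(x) = -1/2,  q(x) = -x^2 + 2x - 1.
Indicial equation: r(r-1) + (-1/2) r + (-1) = 0 -> roots r_1 = 2, r_2 = -1/2.
Take r = r_1 = 2. Let y(x) = x^r sum_{n>=0} a_n x^n with a_0 = 1.
Substitute y = x^r sum a_n x^n and match x^{r+n}. The recurrence is
  D(n) a_n + 2 a_{n-1} - 1 a_{n-2} = 0,  where D(n) = (r+n)(r+n-1) + (-1/2)(r+n) + (-1).
  a_n = [-2 a_{n-1} + 1 a_{n-2}] / D(n).
Since the indicial polynomial factors as (r - r_1)(r - r_2), D(n) = (r_1 + n - r_1)(r_1 + n - r_2) = n(n + 5/2).
Evaluating step by step (a_0 = 1):
  n = 1: D(1) = 1(1 + 5/2) = 7/2; numerator = -2(1) = -2; a_1 = (-2)/(7/2) = -4/7
  n = 2: D(2) = 2(2 + 5/2) = 9; numerator = -2(-4/7) + 1(1) = 15/7; a_2 = (15/7)/(9) = 5/21
  n = 3: D(3) = 3(3 + 5/2) = 33/2; numerator = -2(5/21) + 1(-4/7) = -22/21; a_3 = (-22/21)/(33/2) = -4/63
  n = 4: D(4) = 4(4 + 5/2) = 26; numerator = -2(-4/63) + 1(5/21) = 23/63; a_4 = (23/63)/(26) = 23/1638

r = 2; a_0 = 1; a_1 = -4/7; a_2 = 5/21; a_3 = -4/63; a_4 = 23/1638


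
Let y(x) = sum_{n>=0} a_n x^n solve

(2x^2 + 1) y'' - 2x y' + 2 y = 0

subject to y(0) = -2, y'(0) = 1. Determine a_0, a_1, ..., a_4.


Ansatz: y(x) = sum_{n>=0} a_n x^n, so y'(x) = sum_{n>=1} n a_n x^(n-1) and y''(x) = sum_{n>=2} n(n-1) a_n x^(n-2).
Substitute into P(x) y'' + Q(x) y' + R(x) y = 0 with P(x) = 2x^2 + 1, Q(x) = -2x, R(x) = 2, and match powers of x.
Initial conditions: a_0 = -2, a_1 = 1.
Setting the coefficient of each power of x to zero and solving order by order (substituting the coefficients already found):
  x^0: 2 a_2 + 2 a_0 = 0  ->  2 a_2 = -2 a_0 = 4  ->  a_2 = 2
  x^1: 6 a_3 = 0  ->  a_3 = 0
  x^2: 12 a_4 + 2 a_2 = 0  ->  12 a_4 = -2 a_2 = -4  ->  a_4 = -1/3
Truncated series: y(x) = -2 + x + 2 x^2 - (1/3) x^4 + O(x^5).

a_0 = -2; a_1 = 1; a_2 = 2; a_3 = 0; a_4 = -1/3


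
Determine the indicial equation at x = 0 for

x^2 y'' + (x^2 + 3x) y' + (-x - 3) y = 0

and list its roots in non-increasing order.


Divide by x^2 to reach normal form y'' + P_1(x) y' + P_2(x) y = 0 with P_1(x) = 1 + 3/x and P_2(x) = -1/x - 3/x^2.
x = 0 is a singular point because the y'-coefficient 1 + 3/x has a pole at x = 0 and the y-coefficient -1/x - 3/x^2 has a pole at x = 0.
It is a regular singular point because x P_1(x) = p(x) = x + 3 and x^2 P_2(x) = q(x) = -x - 3 are polynomials, hence analytic at x = 0.
p(0) = 3,  q(0) = -3.
Indicial equation: r(r-1) + p(0) r + q(0) = 0, i.e. r^2 + (p(0) - 1) r + q(0) = 0, i.e. r^2 + 2 r - 3 = 0.
Discriminant: (2)^2 - 4(-3) = 16, so r = (-2 ± 4)/2.
Solving: r_1 = 1, r_2 = -3.

indicial: r^2 + 2 r - 3 = 0; roots r_1 = 1, r_2 = -3


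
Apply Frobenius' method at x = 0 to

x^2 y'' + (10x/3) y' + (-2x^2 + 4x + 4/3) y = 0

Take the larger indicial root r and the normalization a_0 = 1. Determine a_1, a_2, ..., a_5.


Write in Frobenius form y'' + (p(x)/x) y' + (q(x)/x^2) y = 0:
  p(x) = 10/3,  q(x) = -2x^2 + 4x + 4/3.
Indicial equation: r(r-1) + (10/3) r + (4/3) = 0 -> roots r_1 = -1, r_2 = -4/3.
Take r = r_1 = -1. Let y(x) = x^r sum_{n>=0} a_n x^n with a_0 = 1.
Substitute y = x^r sum a_n x^n and match x^{r+n}. The recurrence is
  D(n) a_n + 4 a_{n-1} - 2 a_{n-2} = 0,  where D(n) = (r+n)(r+n-1) + (10/3)(r+n) + (4/3).
  a_n = [-4 a_{n-1} + 2 a_{n-2}] / D(n).
Since the indicial polynomial factors as (r - r_1)(r - r_2), D(n) = (r_1 + n - r_1)(r_1 + n - r_2) = n(n + 1/3).
Evaluating step by step (a_0 = 1):
  n = 1: D(1) = 1(1 + 1/3) = 4/3; numerator = -4(1) = -4; a_1 = (-4)/(4/3) = -3
  n = 2: D(2) = 2(2 + 1/3) = 14/3; numerator = -4(-3) + 2(1) = 14; a_2 = (14)/(14/3) = 3
  n = 3: D(3) = 3(3 + 1/3) = 10; numerator = -4(3) + 2(-3) = -18; a_3 = (-18)/(10) = -9/5
  n = 4: D(4) = 4(4 + 1/3) = 52/3; numerator = -4(-9/5) + 2(3) = 66/5; a_4 = (66/5)/(52/3) = 99/130
  n = 5: D(5) = 5(5 + 1/3) = 80/3; numerator = -4(99/130) + 2(-9/5) = -432/65; a_5 = (-432/65)/(80/3) = -81/325

r = -1; a_0 = 1; a_1 = -3; a_2 = 3; a_3 = -9/5; a_4 = 99/130; a_5 = -81/325


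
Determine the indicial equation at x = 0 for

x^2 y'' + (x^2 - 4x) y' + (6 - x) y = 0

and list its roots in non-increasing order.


Divide by x^2 to reach normal form y'' + P_1(x) y' + P_2(x) y = 0 with P_1(x) = 1 - 4/x and P_2(x) = -1/x + 6/x^2.
x = 0 is a singular point because the y'-coefficient 1 - 4/x has a pole at x = 0 and the y-coefficient -1/x + 6/x^2 has a pole at x = 0.
It is a regular singular point because x P_1(x) = p(x) = x - 4 and x^2 P_2(x) = q(x) = 6 - x are polynomials, hence analytic at x = 0.
p(0) = -4,  q(0) = 6.
Indicial equation: r(r-1) + p(0) r + q(0) = 0, i.e. r^2 + (p(0) - 1) r + q(0) = 0, i.e. r^2 - 5 r + 6 = 0.
Discriminant: (-5)^2 - 4(6) = 1, so r = (5 ± 1)/2.
Solving: r_1 = 3, r_2 = 2.

indicial: r^2 - 5 r + 6 = 0; roots r_1 = 3, r_2 = 2


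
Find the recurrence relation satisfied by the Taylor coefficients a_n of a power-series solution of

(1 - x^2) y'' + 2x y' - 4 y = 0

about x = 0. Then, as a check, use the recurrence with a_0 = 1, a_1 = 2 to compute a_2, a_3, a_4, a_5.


Substitute y = sum_n a_n x^n.
(1 - 1 x^2) y'' contributes (n+2)(n+1) a_{n+2} - n(n-1) a_n at x^n.
2 x y'(x) contributes 2 n a_n at x^n.
-4 y(x) contributes -4 a_n at x^n.
Matching x^n: (n+2)(n+1) a_{n+2} + (-n(n-1) + 2 n - 4) a_n = 0.
Thus a_{n+2} = (n(n-1) - 2 n + 4) / ((n+1)(n+2)) * a_n.

Check with a_0 = 1, a_1 = 2 (apply the recurrence for n = 0, 1, 2, 3): a_0 = 1, a_1 = 2, a_2 = 2, a_3 = 2/3, a_4 = 1/3, a_5 = 2/15.

a_(n+2) = (n(n-1) - 2 n + 4) / ((n+1)(n+2)) * a_n; check: a_0 = 1, a_1 = 2, a_2 = 2, a_3 = 2/3, a_4 = 1/3, a_5 = 2/15


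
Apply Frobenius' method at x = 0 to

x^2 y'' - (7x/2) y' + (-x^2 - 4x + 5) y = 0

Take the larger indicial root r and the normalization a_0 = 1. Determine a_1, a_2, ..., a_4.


Write in Frobenius form y'' + (p(x)/x) y' + (q(x)/x^2) y = 0:
  p(x) = -7/2,  q(x) = -x^2 - 4x + 5.
Indicial equation: r(r-1) + (-7/2) r + (5) = 0 -> roots r_1 = 5/2, r_2 = 2.
Take r = r_1 = 5/2. Let y(x) = x^r sum_{n>=0} a_n x^n with a_0 = 1.
Substitute y = x^r sum a_n x^n and match x^{r+n}. The recurrence is
  D(n) a_n - 4 a_{n-1} - 1 a_{n-2} = 0,  where D(n) = (r+n)(r+n-1) + (-7/2)(r+n) + (5).
  a_n = [4 a_{n-1} + 1 a_{n-2}] / D(n).
Since the indicial polynomial factors as (r - r_1)(r - r_2), D(n) = (r_1 + n - r_1)(r_1 + n - r_2) = n(n + 1/2).
Evaluating step by step (a_0 = 1):
  n = 1: D(1) = 1(1 + 1/2) = 3/2; numerator = 4(1) = 4; a_1 = (4)/(3/2) = 8/3
  n = 2: D(2) = 2(2 + 1/2) = 5; numerator = 4(8/3) + 1(1) = 35/3; a_2 = (35/3)/(5) = 7/3
  n = 3: D(3) = 3(3 + 1/2) = 21/2; numerator = 4(7/3) + 1(8/3) = 12; a_3 = (12)/(21/2) = 8/7
  n = 4: D(4) = 4(4 + 1/2) = 18; numerator = 4(8/7) + 1(7/3) = 145/21; a_4 = (145/21)/(18) = 145/378

r = 5/2; a_0 = 1; a_1 = 8/3; a_2 = 7/3; a_3 = 8/7; a_4 = 145/378


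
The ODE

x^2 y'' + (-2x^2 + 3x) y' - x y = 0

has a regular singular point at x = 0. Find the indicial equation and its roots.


Divide by x^2 to reach normal form y'' + P_1(x) y' + P_2(x) y = 0 with P_1(x) = -2 + 3/x and P_2(x) = -1/x.
x = 0 is a singular point because the y'-coefficient -2 + 3/x has a pole at x = 0 and the y-coefficient -1/x has a pole at x = 0.
It is a regular singular point because x P_1(x) = p(x) = 3 - 2x and x^2 P_2(x) = q(x) = -x are polynomials, hence analytic at x = 0.
p(0) = 3,  q(0) = 0.
Indicial equation: r(r-1) + p(0) r + q(0) = 0, i.e. r^2 + (p(0) - 1) r + q(0) = 0, i.e. r^2 + 2 r = 0.
Discriminant: (2)^2 - 4(0) = 4, so r = (-2 ± 2)/2.
Solving: r_1 = 0, r_2 = -2.

indicial: r^2 + 2 r = 0; roots r_1 = 0, r_2 = -2


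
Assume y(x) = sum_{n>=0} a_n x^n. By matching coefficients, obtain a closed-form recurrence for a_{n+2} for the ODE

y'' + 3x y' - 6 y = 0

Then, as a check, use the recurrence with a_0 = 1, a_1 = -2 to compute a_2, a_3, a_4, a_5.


Substitute y = sum_n a_n x^n.
y''(x) has coefficient (n+2)(n+1) a_{n+2} at x^n;
3 x y'(x) has coefficient 3 n a_n at x^n (shift);
-6 y(x) has coefficient -6 a_n at x^n.
Matching x^n: (n+2)(n+1) a_{n+2} + (3n - 6) a_n = 0.
Thus a_{n+2} = (-3n + 6) / ((n+1)(n+2)) * a_n.

Check with a_0 = 1, a_1 = -2 (apply the recurrence for n = 0, 1, 2, 3): a_0 = 1, a_1 = -2, a_2 = 3, a_3 = -1, a_4 = 0, a_5 = 3/20.

a_(n+2) = (-3n + 6) / ((n+1)(n+2)) * a_n; check: a_0 = 1, a_1 = -2, a_2 = 3, a_3 = -1, a_4 = 0, a_5 = 3/20


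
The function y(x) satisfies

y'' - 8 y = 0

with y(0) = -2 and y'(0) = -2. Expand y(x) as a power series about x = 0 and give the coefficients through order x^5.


Ansatz: y(x) = sum_{n>=0} a_n x^n, so y'(x) = sum_{n>=1} n a_n x^(n-1) and y''(x) = sum_{n>=2} n(n-1) a_n x^(n-2).
Substitute into P(x) y'' + Q(x) y' + R(x) y = 0 with P(x) = 1, Q(x) = 0, R(x) = -8, and match powers of x.
Initial conditions: a_0 = -2, a_1 = -2.
Setting the coefficient of each power of x to zero and solving order by order (substituting the coefficients already found):
  x^0: 2 a_2 - 8 a_0 = 0  ->  2 a_2 = 8 a_0 = -16  ->  a_2 = -8
  x^1: 6 a_3 - 8 a_1 = 0  ->  6 a_3 = 8 a_1 = -16  ->  a_3 = -8/3
  x^2: 12 a_4 - 8 a_2 = 0  ->  12 a_4 = 8 a_2 = -64  ->  a_4 = -16/3
  x^3: 20 a_5 - 8 a_3 = 0  ->  20 a_5 = 8 a_3 = -64/3  ->  a_5 = -16/15
Truncated series: y(x) = -2 - 2 x - 8 x^2 - (8/3) x^3 - (16/3) x^4 - (16/15) x^5 + O(x^6).

a_0 = -2; a_1 = -2; a_2 = -8; a_3 = -8/3; a_4 = -16/3; a_5 = -16/15


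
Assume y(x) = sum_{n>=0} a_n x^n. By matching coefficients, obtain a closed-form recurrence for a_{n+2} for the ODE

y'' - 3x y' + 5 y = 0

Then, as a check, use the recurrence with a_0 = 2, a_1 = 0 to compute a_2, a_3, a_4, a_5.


Substitute y = sum_n a_n x^n.
y''(x) has coefficient (n+2)(n+1) a_{n+2} at x^n;
-3 x y'(x) has coefficient -3 n a_n at x^n (shift);
5 y(x) has coefficient 5 a_n at x^n.
Matching x^n: (n+2)(n+1) a_{n+2} + (-3n + 5) a_n = 0.
Thus a_{n+2} = (3n - 5) / ((n+1)(n+2)) * a_n.

Check with a_0 = 2, a_1 = 0 (apply the recurrence for n = 0, 1, 2, 3): a_0 = 2, a_1 = 0, a_2 = -5, a_3 = 0, a_4 = -5/12, a_5 = 0.

a_(n+2) = (3n - 5) / ((n+1)(n+2)) * a_n; check: a_0 = 2, a_1 = 0, a_2 = -5, a_3 = 0, a_4 = -5/12, a_5 = 0


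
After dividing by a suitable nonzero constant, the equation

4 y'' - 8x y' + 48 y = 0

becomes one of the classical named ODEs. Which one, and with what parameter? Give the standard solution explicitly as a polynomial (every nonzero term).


All three coefficients share the factor 4; dividing through by 4 gives  y'' - 2x y' + 12 y = 0.
This matches the Hermite equation y'' - 2x y' + 2n y = 0 with 2n = 12, so n = 6; the polynomial solution is H_6(x).
With y = sum_k a_k x^k, matching x^k gives (k+2)(k+1) a_{k+2} = 2(k - n) a_k = 2(k - 6) a_k. The right side vanishes at k = 6, so the series with the parity of 6 terminates at degree 6.
Standard normalization: leading coefficient of H_n is 2^n, so a_6 = 2^6 = 64. Work downward with a_k = (k+1)(k+2) a_{k+2} / (2(k - n)):
  a_4 = (5)(6)(64) / (2(4 - 6)) = 1920/(-4) = -480
  a_2 = (3)(4)(-480) / (2(2 - 6)) = -5760/(-8) = 720
  a_0 = (1)(2)(720) / (2(0 - 6)) = 1440/(-12) = -120
Hence H_6(x) = 64 x^6 - 480 x^4 + 720 x^2 - 120.

H_6(x); series = 64 x^6 - 480 x^4 + 720 x^2 - 120


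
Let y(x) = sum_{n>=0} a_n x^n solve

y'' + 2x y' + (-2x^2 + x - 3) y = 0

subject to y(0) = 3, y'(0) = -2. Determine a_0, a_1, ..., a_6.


Ansatz: y(x) = sum_{n>=0} a_n x^n, so y'(x) = sum_{n>=1} n a_n x^(n-1) and y''(x) = sum_{n>=2} n(n-1) a_n x^(n-2).
Substitute into P(x) y'' + Q(x) y' + R(x) y = 0 with P(x) = 1, Q(x) = 2x, R(x) = -2x^2 + x - 3, and match powers of x.
Initial conditions: a_0 = 3, a_1 = -2.
Setting the coefficient of each power of x to zero and solving order by order (substituting the coefficients already found):
  x^0: 2 a_2 - 3 a_0 = 0  ->  2 a_2 = 3 a_0 = 9  ->  a_2 = 9/2
  x^1: 6 a_3 - a_1 + a_0 = 0  ->  6 a_3 = a_1 - a_0 = -5  ->  a_3 = -5/6
  x^2: 12 a_4 + a_2 + a_1 - 2 a_0 = 0  ->  12 a_4 = -a_2 - a_1 + 2 a_0 = 7/2  ->  a_4 = 7/24
  x^3: 20 a_5 + 3 a_3 + a_2 - 2 a_1 = 0  ->  20 a_5 = -3 a_3 - a_2 + 2 a_1 = -6  ->  a_5 = -3/10
  x^4: 30 a_6 + 5 a_4 + a_3 - 2 a_2 = 0  ->  30 a_6 = -5 a_4 - a_3 + 2 a_2 = 67/8  ->  a_6 = 67/240
Truncated series: y(x) = 3 - 2 x + (9/2) x^2 - (5/6) x^3 + (7/24) x^4 - (3/10) x^5 + (67/240) x^6 + O(x^7).

a_0 = 3; a_1 = -2; a_2 = 9/2; a_3 = -5/6; a_4 = 7/24; a_5 = -3/10; a_6 = 67/240


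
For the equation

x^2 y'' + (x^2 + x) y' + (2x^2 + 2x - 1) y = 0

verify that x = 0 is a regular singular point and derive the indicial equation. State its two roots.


Divide by x^2 to reach normal form y'' + P_1(x) y' + P_2(x) y = 0 with P_1(x) = 1 + 1/x and P_2(x) = 2 + 2/x - 1/x^2.
x = 0 is a singular point because the y'-coefficient 1 + 1/x has a pole at x = 0 and the y-coefficient 2 + 2/x - 1/x^2 has a pole at x = 0.
It is a regular singular point because x P_1(x) = p(x) = x + 1 and x^2 P_2(x) = q(x) = 2x^2 + 2x - 1 are polynomials, hence analytic at x = 0.
p(0) = 1,  q(0) = -1.
Indicial equation: r(r-1) + p(0) r + q(0) = 0, i.e. r^2 + (p(0) - 1) r + q(0) = 0, i.e. r^2 - 1 = 0.
Discriminant: (0)^2 - 4(-1) = 4, so r = (0 ± 2)/2.
Solving: r_1 = 1, r_2 = -1.

indicial: r^2 - 1 = 0; roots r_1 = 1, r_2 = -1


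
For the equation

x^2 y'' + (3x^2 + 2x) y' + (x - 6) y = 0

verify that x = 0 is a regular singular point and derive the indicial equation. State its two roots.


Divide by x^2 to reach normal form y'' + P_1(x) y' + P_2(x) y = 0 with P_1(x) = 3 + 2/x and P_2(x) = 1/x - 6/x^2.
x = 0 is a singular point because the y'-coefficient 3 + 2/x has a pole at x = 0 and the y-coefficient 1/x - 6/x^2 has a pole at x = 0.
It is a regular singular point because x P_1(x) = p(x) = 3x + 2 and x^2 P_2(x) = q(x) = x - 6 are polynomials, hence analytic at x = 0.
p(0) = 2,  q(0) = -6.
Indicial equation: r(r-1) + p(0) r + q(0) = 0, i.e. r^2 + (p(0) - 1) r + q(0) = 0, i.e. r^2 + 1 r - 6 = 0.
Discriminant: (1)^2 - 4(-6) = 25, so r = (-1 ± 5)/2.
Solving: r_1 = 2, r_2 = -3.

indicial: r^2 + 1 r - 6 = 0; roots r_1 = 2, r_2 = -3


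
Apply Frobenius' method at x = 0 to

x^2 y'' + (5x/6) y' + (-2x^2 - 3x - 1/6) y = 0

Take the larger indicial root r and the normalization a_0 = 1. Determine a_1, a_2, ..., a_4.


Write in Frobenius form y'' + (p(x)/x) y' + (q(x)/x^2) y = 0:
  p(x) = 5/6,  q(x) = -2x^2 - 3x - 1/6.
Indicial equation: r(r-1) + (5/6) r + (-1/6) = 0 -> roots r_1 = 1/2, r_2 = -1/3.
Take r = r_1 = 1/2. Let y(x) = x^r sum_{n>=0} a_n x^n with a_0 = 1.
Substitute y = x^r sum a_n x^n and match x^{r+n}. The recurrence is
  D(n) a_n - 3 a_{n-1} - 2 a_{n-2} = 0,  where D(n) = (r+n)(r+n-1) + (5/6)(r+n) + (-1/6).
  a_n = [3 a_{n-1} + 2 a_{n-2}] / D(n).
Since the indicial polynomial factors as (r - r_1)(r - r_2), D(n) = (r_1 + n - r_1)(r_1 + n - r_2) = n(n + 5/6).
Evaluating step by step (a_0 = 1):
  n = 1: D(1) = 1(1 + 5/6) = 11/6; numerator = 3(1) = 3; a_1 = (3)/(11/6) = 18/11
  n = 2: D(2) = 2(2 + 5/6) = 17/3; numerator = 3(18/11) + 2(1) = 76/11; a_2 = (76/11)/(17/3) = 228/187
  n = 3: D(3) = 3(3 + 5/6) = 23/2; numerator = 3(228/187) + 2(18/11) = 1296/187; a_3 = (1296/187)/(23/2) = 2592/4301
  n = 4: D(4) = 4(4 + 5/6) = 58/3; numerator = 3(2592/4301) + 2(228/187) = 18264/4301; a_4 = (18264/4301)/(58/3) = 27396/124729

r = 1/2; a_0 = 1; a_1 = 18/11; a_2 = 228/187; a_3 = 2592/4301; a_4 = 27396/124729


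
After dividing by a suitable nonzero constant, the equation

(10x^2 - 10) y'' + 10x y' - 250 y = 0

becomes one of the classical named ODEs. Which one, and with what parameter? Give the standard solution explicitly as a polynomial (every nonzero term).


All three coefficients share the factor -10; dividing through by -10 gives  (1 - x^2) y'' - x y' + 25 y = 0.
This matches the Chebyshev equation (1 - x^2) y'' - x y' + n^2 y = 0 (note the -x y' term, not -2x y') with n^2 = 25, so n = 5; the polynomial solution is T_5(x).
With y = sum_k a_k x^k, matching x^k gives (k+2)(k+1) a_{k+2} = (k^2 - n^2) a_k = (k - 5)(k + 5) a_k. The right side vanishes at k = 5, so the series with the parity of 5 terminates at degree 5.
Standard normalization: leading coefficient of T_n is 2^(n-1), so a_5 = 2^4 = 16. Work downward with a_k = (k+1)(k+2) a_{k+2} / ((k - 5)(k + 5)):
  a_3 = (4)(5)(16) / ((3 - 5)(3 + 5)) = 320/(-16) = -20
  a_1 = (2)(3)(-20) / ((1 - 5)(1 + 5)) = -120/(-24) = 5
Hence T_5(x) = 16 x^5 - 20 x^3 + 5 x.

T_5(x); series = 16 x^5 - 20 x^3 + 5 x


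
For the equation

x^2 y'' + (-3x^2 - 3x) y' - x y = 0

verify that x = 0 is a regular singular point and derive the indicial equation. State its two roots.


Divide by x^2 to reach normal form y'' + P_1(x) y' + P_2(x) y = 0 with P_1(x) = -3 - 3/x and P_2(x) = -1/x.
x = 0 is a singular point because the y'-coefficient -3 - 3/x has a pole at x = 0 and the y-coefficient -1/x has a pole at x = 0.
It is a regular singular point because x P_1(x) = p(x) = -3x - 3 and x^2 P_2(x) = q(x) = -x are polynomials, hence analytic at x = 0.
p(0) = -3,  q(0) = 0.
Indicial equation: r(r-1) + p(0) r + q(0) = 0, i.e. r^2 + (p(0) - 1) r + q(0) = 0, i.e. r^2 - 4 r = 0.
Discriminant: (-4)^2 - 4(0) = 16, so r = (4 ± 4)/2.
Solving: r_1 = 4, r_2 = 0.

indicial: r^2 - 4 r = 0; roots r_1 = 4, r_2 = 0


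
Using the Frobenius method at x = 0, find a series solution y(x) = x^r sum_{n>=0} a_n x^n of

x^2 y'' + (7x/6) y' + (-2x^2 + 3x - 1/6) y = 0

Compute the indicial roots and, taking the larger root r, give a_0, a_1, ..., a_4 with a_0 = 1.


Write in Frobenius form y'' + (p(x)/x) y' + (q(x)/x^2) y = 0:
  p(x) = 7/6,  q(x) = -2x^2 + 3x - 1/6.
Indicial equation: r(r-1) + (7/6) r + (-1/6) = 0 -> roots r_1 = 1/3, r_2 = -1/2.
Take r = r_1 = 1/3. Let y(x) = x^r sum_{n>=0} a_n x^n with a_0 = 1.
Substitute y = x^r sum a_n x^n and match x^{r+n}. The recurrence is
  D(n) a_n + 3 a_{n-1} - 2 a_{n-2} = 0,  where D(n) = (r+n)(r+n-1) + (7/6)(r+n) + (-1/6).
  a_n = [-3 a_{n-1} + 2 a_{n-2}] / D(n).
Since the indicial polynomial factors as (r - r_1)(r - r_2), D(n) = (r_1 + n - r_1)(r_1 + n - r_2) = n(n + 5/6).
Evaluating step by step (a_0 = 1):
  n = 1: D(1) = 1(1 + 5/6) = 11/6; numerator = -3(1) = -3; a_1 = (-3)/(11/6) = -18/11
  n = 2: D(2) = 2(2 + 5/6) = 17/3; numerator = -3(-18/11) + 2(1) = 76/11; a_2 = (76/11)/(17/3) = 228/187
  n = 3: D(3) = 3(3 + 5/6) = 23/2; numerator = -3(228/187) + 2(-18/11) = -1296/187; a_3 = (-1296/187)/(23/2) = -2592/4301
  n = 4: D(4) = 4(4 + 5/6) = 58/3; numerator = -3(-2592/4301) + 2(228/187) = 18264/4301; a_4 = (18264/4301)/(58/3) = 27396/124729

r = 1/3; a_0 = 1; a_1 = -18/11; a_2 = 228/187; a_3 = -2592/4301; a_4 = 27396/124729


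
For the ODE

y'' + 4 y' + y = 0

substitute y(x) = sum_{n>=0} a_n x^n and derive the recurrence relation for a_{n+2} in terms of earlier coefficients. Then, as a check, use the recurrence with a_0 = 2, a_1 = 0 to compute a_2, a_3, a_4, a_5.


Substitute y = sum_n a_n x^n.
y''(x) has coefficient (n+2)(n+1) a_{n+2} at x^n;
4 y'(x) has coefficient 4 (n+1) a_{n+1} at x^n;
y(x) has coefficient 1 a_n at x^n.
Matching x^n: (n+2)(n+1) a_{n+2} + 4 (n+1) a_{n+1} + 1 a_n = 0.
Thus a_{n+2} = [-4 (n+1) a_{n+1} - 1 a_n] / ((n+1)(n+2)).

Check with a_0 = 2, a_1 = 0 (apply the recurrence for n = 0, 1, 2, 3): a_0 = 2, a_1 = 0, a_2 = -1, a_3 = 4/3, a_4 = -5/4, a_5 = 14/15.

a_(n+2) = [-4 (n+1) a_(n+1) - 1 a_n] / ((n+1)(n+2)); check: a_0 = 2, a_1 = 0, a_2 = -1, a_3 = 4/3, a_4 = -5/4, a_5 = 14/15


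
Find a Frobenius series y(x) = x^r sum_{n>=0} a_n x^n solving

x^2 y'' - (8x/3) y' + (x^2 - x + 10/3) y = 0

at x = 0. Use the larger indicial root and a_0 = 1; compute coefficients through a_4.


Write in Frobenius form y'' + (p(x)/x) y' + (q(x)/x^2) y = 0:
  p(x) = -8/3,  q(x) = x^2 - x + 10/3.
Indicial equation: r(r-1) + (-8/3) r + (10/3) = 0 -> roots r_1 = 2, r_2 = 5/3.
Take r = r_1 = 2. Let y(x) = x^r sum_{n>=0} a_n x^n with a_0 = 1.
Substitute y = x^r sum a_n x^n and match x^{r+n}. The recurrence is
  D(n) a_n - 1 a_{n-1} + 1 a_{n-2} = 0,  where D(n) = (r+n)(r+n-1) + (-8/3)(r+n) + (10/3).
  a_n = [1 a_{n-1} - 1 a_{n-2}] / D(n).
Since the indicial polynomial factors as (r - r_1)(r - r_2), D(n) = (r_1 + n - r_1)(r_1 + n - r_2) = n(n + 1/3).
Evaluating step by step (a_0 = 1):
  n = 1: D(1) = 1(1 + 1/3) = 4/3; numerator = 1(1) = 1; a_1 = (1)/(4/3) = 3/4
  n = 2: D(2) = 2(2 + 1/3) = 14/3; numerator = 1(3/4) - 1(1) = -1/4; a_2 = (-1/4)/(14/3) = -3/56
  n = 3: D(3) = 3(3 + 1/3) = 10; numerator = 1(-3/56) - 1(3/4) = -45/56; a_3 = (-45/56)/(10) = -9/112
  n = 4: D(4) = 4(4 + 1/3) = 52/3; numerator = 1(-9/112) - 1(-3/56) = -3/112; a_4 = (-3/112)/(52/3) = -9/5824

r = 2; a_0 = 1; a_1 = 3/4; a_2 = -3/56; a_3 = -9/112; a_4 = -9/5824


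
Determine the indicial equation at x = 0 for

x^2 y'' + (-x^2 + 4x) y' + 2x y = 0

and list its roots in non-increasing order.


Divide by x^2 to reach normal form y'' + P_1(x) y' + P_2(x) y = 0 with P_1(x) = -1 + 4/x and P_2(x) = 2/x.
x = 0 is a singular point because the y'-coefficient -1 + 4/x has a pole at x = 0 and the y-coefficient 2/x has a pole at x = 0.
It is a regular singular point because x P_1(x) = p(x) = 4 - x and x^2 P_2(x) = q(x) = 2x are polynomials, hence analytic at x = 0.
p(0) = 4,  q(0) = 0.
Indicial equation: r(r-1) + p(0) r + q(0) = 0, i.e. r^2 + (p(0) - 1) r + q(0) = 0, i.e. r^2 + 3 r = 0.
Discriminant: (3)^2 - 4(0) = 9, so r = (-3 ± 3)/2.
Solving: r_1 = 0, r_2 = -3.

indicial: r^2 + 3 r = 0; roots r_1 = 0, r_2 = -3


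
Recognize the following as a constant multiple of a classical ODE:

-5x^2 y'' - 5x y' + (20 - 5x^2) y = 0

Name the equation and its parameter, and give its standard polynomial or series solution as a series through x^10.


All three coefficients share the factor -5; dividing through by -5 gives  x^2 y'' + x y' + (x^2 - 4) y = 0.
This matches the Bessel equation x^2 y'' + x y' + (x^2 - nu^2) y = 0 with nu^2 = 4, so nu = 2; the solution bounded at x = 0 is J_2(x).
Frobenius at x = 0: indicial roots ±nu; for r = nu the recurrence k(k + 2nu) c_k = -c_{k-2} gives the standard series J_nu(x) = sum_{k>=0} (-1)^k / (k! (k+nu)!) (x/2)^(2k+nu). Evaluate the first 5 terms:
  k = 0: (-1)^0 / (0! * 2! * 2^2) x^2 = 1/(1*2*4) x^2 = (1/8) x^2
  k = 1: (-1)^1 / (1! * 3! * 2^4) x^4 = -1/(1*6*16) x^4 = (-1/96) x^4
  k = 2: (-1)^2 / (2! * 4! * 2^6) x^6 = 1/(2*24*64) x^6 = (1/3072) x^6
  k = 3: (-1)^3 / (3! * 5! * 2^8) x^8 = -1/(6*120*256) x^8 = (-1/184320) x^8
  k = 4: (-1)^4 / (4! * 6! * 2^10) x^10 = 1/(24*720*1024) x^10 = (1/17694720) x^10
Hence J_2(x) = x^10/17694720 - x^8/184320 + x^6/3072 - x^4/96 + x^2/8 + ....

J_2(x); series = x^10/17694720 - x^8/184320 + x^6/3072 - x^4/96 + x^2/8


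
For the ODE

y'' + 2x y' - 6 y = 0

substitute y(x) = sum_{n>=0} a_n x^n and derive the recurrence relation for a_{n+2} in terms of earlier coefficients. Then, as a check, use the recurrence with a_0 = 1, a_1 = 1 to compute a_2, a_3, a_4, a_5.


Substitute y = sum_n a_n x^n.
y''(x) has coefficient (n+2)(n+1) a_{n+2} at x^n;
2 x y'(x) has coefficient 2 n a_n at x^n (shift);
-6 y(x) has coefficient -6 a_n at x^n.
Matching x^n: (n+2)(n+1) a_{n+2} + (2n - 6) a_n = 0.
Thus a_{n+2} = (-2n + 6) / ((n+1)(n+2)) * a_n.

Check with a_0 = 1, a_1 = 1 (apply the recurrence for n = 0, 1, 2, 3): a_0 = 1, a_1 = 1, a_2 = 3, a_3 = 2/3, a_4 = 1/2, a_5 = 0.

a_(n+2) = (-2n + 6) / ((n+1)(n+2)) * a_n; check: a_0 = 1, a_1 = 1, a_2 = 3, a_3 = 2/3, a_4 = 1/2, a_5 = 0


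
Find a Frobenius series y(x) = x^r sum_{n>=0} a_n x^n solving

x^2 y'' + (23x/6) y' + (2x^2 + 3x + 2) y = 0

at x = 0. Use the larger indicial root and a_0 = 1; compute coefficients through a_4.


Write in Frobenius form y'' + (p(x)/x) y' + (q(x)/x^2) y = 0:
  p(x) = 23/6,  q(x) = 2x^2 + 3x + 2.
Indicial equation: r(r-1) + (23/6) r + (2) = 0 -> roots r_1 = -4/3, r_2 = -3/2.
Take r = r_1 = -4/3. Let y(x) = x^r sum_{n>=0} a_n x^n with a_0 = 1.
Substitute y = x^r sum a_n x^n and match x^{r+n}. The recurrence is
  D(n) a_n + 3 a_{n-1} + 2 a_{n-2} = 0,  where D(n) = (r+n)(r+n-1) + (23/6)(r+n) + (2).
  a_n = [-3 a_{n-1} - 2 a_{n-2}] / D(n).
Since the indicial polynomial factors as (r - r_1)(r - r_2), D(n) = (r_1 + n - r_1)(r_1 + n - r_2) = n(n + 1/6).
Evaluating step by step (a_0 = 1):
  n = 1: D(1) = 1(1 + 1/6) = 7/6; numerator = -3(1) = -3; a_1 = (-3)/(7/6) = -18/7
  n = 2: D(2) = 2(2 + 1/6) = 13/3; numerator = -3(-18/7) - 2(1) = 40/7; a_2 = (40/7)/(13/3) = 120/91
  n = 3: D(3) = 3(3 + 1/6) = 19/2; numerator = -3(120/91) - 2(-18/7) = 108/91; a_3 = (108/91)/(19/2) = 216/1729
  n = 4: D(4) = 4(4 + 1/6) = 50/3; numerator = -3(216/1729) - 2(120/91) = -744/247; a_4 = (-744/247)/(50/3) = -1116/6175

r = -4/3; a_0 = 1; a_1 = -18/7; a_2 = 120/91; a_3 = 216/1729; a_4 = -1116/6175


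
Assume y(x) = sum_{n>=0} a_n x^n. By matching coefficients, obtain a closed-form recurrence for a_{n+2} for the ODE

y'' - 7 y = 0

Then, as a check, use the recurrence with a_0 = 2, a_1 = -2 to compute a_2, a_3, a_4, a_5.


Substitute y = sum_n a_n x^n into y'' + (const) y = 0.
y''(x) = sum_{n>=0} (n+2)(n+1) a_{n+2} x^n.
The ODE becomes sum_n [(n+2)(n+1) a_{n+2} - 7 a_n] x^n = 0.
Setting each coefficient to zero gives the recurrence:
  (n+2)(n+1) a_{n+2} - 7 a_n = 0,
  a_{n+2} = 7 / ((n+1)(n+2)) a_n.

Check with a_0 = 2, a_1 = -2 (apply the recurrence for n = 0, 1, 2, 3): a_0 = 2, a_1 = -2, a_2 = 7, a_3 = -7/3, a_4 = 49/12, a_5 = -49/60.

a_{n+2} = 7/((n+1)(n+2)) * a_n; check: a_0 = 2, a_1 = -2, a_2 = 7, a_3 = -7/3, a_4 = 49/12, a_5 = -49/60


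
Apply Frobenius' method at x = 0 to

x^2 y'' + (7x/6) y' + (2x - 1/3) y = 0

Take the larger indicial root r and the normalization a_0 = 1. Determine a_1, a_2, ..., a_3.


Write in Frobenius form y'' + (p(x)/x) y' + (q(x)/x^2) y = 0:
  p(x) = 7/6,  q(x) = 2x - 1/3.
Indicial equation: r(r-1) + (7/6) r + (-1/3) = 0 -> roots r_1 = 1/2, r_2 = -2/3.
Take r = r_1 = 1/2. Let y(x) = x^r sum_{n>=0} a_n x^n with a_0 = 1.
Substitute y = x^r sum a_n x^n and match x^{r+n}. The recurrence is
  D(n) a_n + 2 a_{n-1} = 0,  where D(n) = (r+n)(r+n-1) + (7/6)(r+n) + (-1/3).
  a_n = -2 / D(n) * a_{n-1}.
Since the indicial polynomial factors as (r - r_1)(r - r_2), D(n) = (r_1 + n - r_1)(r_1 + n - r_2) = n(n + 7/6).
Evaluating step by step (a_0 = 1):
  n = 1: D(1) = 1(1 + 7/6) = 13/6; numerator = -2(1) = -2; a_1 = (-2)/(13/6) = -12/13
  n = 2: D(2) = 2(2 + 7/6) = 19/3; numerator = -2(-12/13) = 24/13; a_2 = (24/13)/(19/3) = 72/247
  n = 3: D(3) = 3(3 + 7/6) = 25/2; numerator = -2(72/247) = -144/247; a_3 = (-144/247)/(25/2) = -288/6175

r = 1/2; a_0 = 1; a_1 = -12/13; a_2 = 72/247; a_3 = -288/6175


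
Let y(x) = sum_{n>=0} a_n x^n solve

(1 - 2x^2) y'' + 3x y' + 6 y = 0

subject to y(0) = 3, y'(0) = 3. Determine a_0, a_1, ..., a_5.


Ansatz: y(x) = sum_{n>=0} a_n x^n, so y'(x) = sum_{n>=1} n a_n x^(n-1) and y''(x) = sum_{n>=2} n(n-1) a_n x^(n-2).
Substitute into P(x) y'' + Q(x) y' + R(x) y = 0 with P(x) = 1 - 2x^2, Q(x) = 3x, R(x) = 6, and match powers of x.
Initial conditions: a_0 = 3, a_1 = 3.
Setting the coefficient of each power of x to zero and solving order by order (substituting the coefficients already found):
  x^0: 2 a_2 + 6 a_0 = 0  ->  2 a_2 = -6 a_0 = -18  ->  a_2 = -9
  x^1: 6 a_3 + 9 a_1 = 0  ->  6 a_3 = -9 a_1 = -27  ->  a_3 = -9/2
  x^2: 12 a_4 + 8 a_2 = 0  ->  12 a_4 = -8 a_2 = 72  ->  a_4 = 6
  x^3: 20 a_5 + 3 a_3 = 0  ->  20 a_5 = -3 a_3 = 27/2  ->  a_5 = 27/40
Truncated series: y(x) = 3 + 3 x - 9 x^2 - (9/2) x^3 + 6 x^4 + (27/40) x^5 + O(x^6).

a_0 = 3; a_1 = 3; a_2 = -9; a_3 = -9/2; a_4 = 6; a_5 = 27/40


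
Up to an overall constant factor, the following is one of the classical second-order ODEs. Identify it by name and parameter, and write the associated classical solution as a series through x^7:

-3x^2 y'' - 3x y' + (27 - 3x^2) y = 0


All three coefficients share the factor -3; dividing through by -3 gives  x^2 y'' + x y' + (x^2 - 9) y = 0.
This matches the Bessel equation x^2 y'' + x y' + (x^2 - nu^2) y = 0 with nu^2 = 9, so nu = 3; the solution bounded at x = 0 is J_3(x).
Frobenius at x = 0: indicial roots ±nu; for r = nu the recurrence k(k + 2nu) c_k = -c_{k-2} gives the standard series J_nu(x) = sum_{k>=0} (-1)^k / (k! (k+nu)!) (x/2)^(2k+nu). Evaluate the first 3 terms:
  k = 0: (-1)^0 / (0! * 3! * 2^3) x^3 = 1/(1*6*8) x^3 = (1/48) x^3
  k = 1: (-1)^1 / (1! * 4! * 2^5) x^5 = -1/(1*24*32) x^5 = (-1/768) x^5
  k = 2: (-1)^2 / (2! * 5! * 2^7) x^7 = 1/(2*120*128) x^7 = (1/30720) x^7
Hence J_3(x) = x^7/30720 - x^5/768 + x^3/48 + ....

J_3(x); series = x^7/30720 - x^5/768 + x^3/48


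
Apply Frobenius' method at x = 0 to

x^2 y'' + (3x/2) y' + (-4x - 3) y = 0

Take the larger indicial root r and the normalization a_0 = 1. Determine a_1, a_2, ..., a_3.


Write in Frobenius form y'' + (p(x)/x) y' + (q(x)/x^2) y = 0:
  p(x) = 3/2,  q(x) = -4x - 3.
Indicial equation: r(r-1) + (3/2) r + (-3) = 0 -> roots r_1 = 3/2, r_2 = -2.
Take r = r_1 = 3/2. Let y(x) = x^r sum_{n>=0} a_n x^n with a_0 = 1.
Substitute y = x^r sum a_n x^n and match x^{r+n}. The recurrence is
  D(n) a_n - 4 a_{n-1} = 0,  where D(n) = (r+n)(r+n-1) + (3/2)(r+n) + (-3).
  a_n = 4 / D(n) * a_{n-1}.
Since the indicial polynomial factors as (r - r_1)(r - r_2), D(n) = (r_1 + n - r_1)(r_1 + n - r_2) = n(n + 7/2).
Evaluating step by step (a_0 = 1):
  n = 1: D(1) = 1(1 + 7/2) = 9/2; numerator = 4(1) = 4; a_1 = (4)/(9/2) = 8/9
  n = 2: D(2) = 2(2 + 7/2) = 11; numerator = 4(8/9) = 32/9; a_2 = (32/9)/(11) = 32/99
  n = 3: D(3) = 3(3 + 7/2) = 39/2; numerator = 4(32/99) = 128/99; a_3 = (128/99)/(39/2) = 256/3861

r = 3/2; a_0 = 1; a_1 = 8/9; a_2 = 32/99; a_3 = 256/3861


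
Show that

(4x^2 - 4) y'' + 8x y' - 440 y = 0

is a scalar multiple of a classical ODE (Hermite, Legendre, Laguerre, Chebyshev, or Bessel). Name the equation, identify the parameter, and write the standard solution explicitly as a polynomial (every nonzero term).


All three coefficients share the factor -4; dividing through by -4 gives  (1 - x^2) y'' - 2x y' + 110 y = 0.
This matches the Legendre equation (1 - x^2) y'' - 2x y' + n(n+1) y = 0 (note the -2x y' term) with n(n+1) = 110, so n = 10; the polynomial solution is P_10(x).
With y = sum_k a_k x^k, matching x^k gives (k+2)(k+1) a_{k+2} = [k(k+1) - n(n+1)] a_k = (k - 10)(k + 11) a_k. The right side vanishes at k = 10, so the series with the parity of 10 terminates at degree 10.
Standard normalization (P_n(1) = 1): leading coefficient (2n)!/(2^n (n!)^2) = 2432902008176640000/(1024*13168189440000) = 46189/256, so a_10 = 46189/256. Work downward with a_k = (k+1)(k+2) a_{k+2} / ((k - 10)(k + 11)):
  a_8 = (9)(10)(46189/256) / ((8 - 10)(8 + 11)) = (2078505/128)/(-38) = -109395/256
  a_6 = (7)(8)(-109395/256) / ((6 - 10)(6 + 11)) = (-765765/32)/(-68) = 45045/128
  a_4 = (5)(6)(45045/128) / ((4 - 10)(4 + 11)) = (675675/64)/(-90) = -15015/128
  a_2 = (3)(4)(-15015/128) / ((2 - 10)(2 + 11)) = (-45045/32)/(-104) = 3465/256
  a_0 = (1)(2)(3465/256) / ((0 - 10)(0 + 11)) = (3465/128)/(-110) = -63/256
Hence P_10(x) = 46189 x^10/256 - 109395 x^8/256 + 45045 x^6/128 - 15015 x^4/128 + 3465 x^2/256 - 63/256.

P_10(x); series = 46189 x^10/256 - 109395 x^8/256 + 45045 x^6/128 - 15015 x^4/128 + 3465 x^2/256 - 63/256


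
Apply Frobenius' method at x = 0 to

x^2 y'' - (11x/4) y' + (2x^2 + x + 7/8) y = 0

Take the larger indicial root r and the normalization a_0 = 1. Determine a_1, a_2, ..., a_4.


Write in Frobenius form y'' + (p(x)/x) y' + (q(x)/x^2) y = 0:
  p(x) = -11/4,  q(x) = 2x^2 + x + 7/8.
Indicial equation: r(r-1) + (-11/4) r + (7/8) = 0 -> roots r_1 = 7/2, r_2 = 1/4.
Take r = r_1 = 7/2. Let y(x) = x^r sum_{n>=0} a_n x^n with a_0 = 1.
Substitute y = x^r sum a_n x^n and match x^{r+n}. The recurrence is
  D(n) a_n + 1 a_{n-1} + 2 a_{n-2} = 0,  where D(n) = (r+n)(r+n-1) + (-11/4)(r+n) + (7/8).
  a_n = [-1 a_{n-1} - 2 a_{n-2}] / D(n).
Since the indicial polynomial factors as (r - r_1)(r - r_2), D(n) = (r_1 + n - r_1)(r_1 + n - r_2) = n(n + 13/4).
Evaluating step by step (a_0 = 1):
  n = 1: D(1) = 1(1 + 13/4) = 17/4; numerator = -1(1) = -1; a_1 = (-1)/(17/4) = -4/17
  n = 2: D(2) = 2(2 + 13/4) = 21/2; numerator = -1(-4/17) - 2(1) = -30/17; a_2 = (-30/17)/(21/2) = -20/119
  n = 3: D(3) = 3(3 + 13/4) = 75/4; numerator = -1(-20/119) - 2(-4/17) = 76/119; a_3 = (76/119)/(75/4) = 304/8925
  n = 4: D(4) = 4(4 + 13/4) = 29; numerator = -1(304/8925) - 2(-20/119) = 2696/8925; a_4 = (2696/8925)/(29) = 2696/258825

r = 7/2; a_0 = 1; a_1 = -4/17; a_2 = -20/119; a_3 = 304/8925; a_4 = 2696/258825


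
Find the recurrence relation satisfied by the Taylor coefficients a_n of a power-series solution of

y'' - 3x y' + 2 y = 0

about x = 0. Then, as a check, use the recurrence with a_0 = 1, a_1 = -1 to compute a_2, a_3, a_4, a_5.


Substitute y = sum_n a_n x^n.
y''(x) has coefficient (n+2)(n+1) a_{n+2} at x^n;
-3 x y'(x) has coefficient -3 n a_n at x^n (shift);
2 y(x) has coefficient 2 a_n at x^n.
Matching x^n: (n+2)(n+1) a_{n+2} + (-3n + 2) a_n = 0.
Thus a_{n+2} = (3n - 2) / ((n+1)(n+2)) * a_n.

Check with a_0 = 1, a_1 = -1 (apply the recurrence for n = 0, 1, 2, 3): a_0 = 1, a_1 = -1, a_2 = -1, a_3 = -1/6, a_4 = -1/3, a_5 = -7/120.

a_(n+2) = (3n - 2) / ((n+1)(n+2)) * a_n; check: a_0 = 1, a_1 = -1, a_2 = -1, a_3 = -1/6, a_4 = -1/3, a_5 = -7/120


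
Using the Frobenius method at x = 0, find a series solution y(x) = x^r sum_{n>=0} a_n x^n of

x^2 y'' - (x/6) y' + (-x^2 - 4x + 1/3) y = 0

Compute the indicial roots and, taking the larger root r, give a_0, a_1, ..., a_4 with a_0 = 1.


Write in Frobenius form y'' + (p(x)/x) y' + (q(x)/x^2) y = 0:
  p(x) = -1/6,  q(x) = -x^2 - 4x + 1/3.
Indicial equation: r(r-1) + (-1/6) r + (1/3) = 0 -> roots r_1 = 2/3, r_2 = 1/2.
Take r = r_1 = 2/3. Let y(x) = x^r sum_{n>=0} a_n x^n with a_0 = 1.
Substitute y = x^r sum a_n x^n and match x^{r+n}. The recurrence is
  D(n) a_n - 4 a_{n-1} - 1 a_{n-2} = 0,  where D(n) = (r+n)(r+n-1) + (-1/6)(r+n) + (1/3).
  a_n = [4 a_{n-1} + 1 a_{n-2}] / D(n).
Since the indicial polynomial factors as (r - r_1)(r - r_2), D(n) = (r_1 + n - r_1)(r_1 + n - r_2) = n(n + 1/6).
Evaluating step by step (a_0 = 1):
  n = 1: D(1) = 1(1 + 1/6) = 7/6; numerator = 4(1) = 4; a_1 = (4)/(7/6) = 24/7
  n = 2: D(2) = 2(2 + 1/6) = 13/3; numerator = 4(24/7) + 1(1) = 103/7; a_2 = (103/7)/(13/3) = 309/91
  n = 3: D(3) = 3(3 + 1/6) = 19/2; numerator = 4(309/91) + 1(24/7) = 1548/91; a_3 = (1548/91)/(19/2) = 3096/1729
  n = 4: D(4) = 4(4 + 1/6) = 50/3; numerator = 4(3096/1729) + 1(309/91) = 18255/1729; a_4 = (18255/1729)/(50/3) = 10953/17290

r = 2/3; a_0 = 1; a_1 = 24/7; a_2 = 309/91; a_3 = 3096/1729; a_4 = 10953/17290
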